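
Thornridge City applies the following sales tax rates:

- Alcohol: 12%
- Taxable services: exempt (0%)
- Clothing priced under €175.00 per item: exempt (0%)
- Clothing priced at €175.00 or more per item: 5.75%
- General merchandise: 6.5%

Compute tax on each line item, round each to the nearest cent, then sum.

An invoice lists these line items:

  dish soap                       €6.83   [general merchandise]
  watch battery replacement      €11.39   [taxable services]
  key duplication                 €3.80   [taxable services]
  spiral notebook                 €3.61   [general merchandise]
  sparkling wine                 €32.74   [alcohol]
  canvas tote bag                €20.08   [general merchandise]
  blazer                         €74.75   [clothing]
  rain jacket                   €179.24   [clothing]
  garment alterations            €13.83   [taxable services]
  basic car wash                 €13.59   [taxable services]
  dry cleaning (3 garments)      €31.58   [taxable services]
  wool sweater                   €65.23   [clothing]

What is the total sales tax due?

Dish soap €6.83: general merchandise → 6.5% → €0.44
Watch battery replacement €11.39: taxable services → 0% → €0.00
Key duplication €3.80: taxable services → 0% → €0.00
Spiral notebook €3.61: general merchandise → 6.5% → €0.23
Sparkling wine €32.74: alcohol → 12% → €3.93
Canvas tote bag €20.08: general merchandise → 6.5% → €1.31
Blazer €74.75: clothing, under €175.00 → 0% → €0.00
Rain jacket €179.24: clothing, €175.00 or more → 5.75% → €10.31
Garment alterations €13.83: taxable services → 0% → €0.00
Basic car wash €13.59: taxable services → 0% → €0.00
Dry cleaning (3 garments) €31.58: taxable services → 0% → €0.00
Wool sweater €65.23: clothing, under €175.00 → 0% → €0.00
Total tax = €0.44 + €0.23 + €3.93 + €1.31 + €10.31 = €16.22

€16.22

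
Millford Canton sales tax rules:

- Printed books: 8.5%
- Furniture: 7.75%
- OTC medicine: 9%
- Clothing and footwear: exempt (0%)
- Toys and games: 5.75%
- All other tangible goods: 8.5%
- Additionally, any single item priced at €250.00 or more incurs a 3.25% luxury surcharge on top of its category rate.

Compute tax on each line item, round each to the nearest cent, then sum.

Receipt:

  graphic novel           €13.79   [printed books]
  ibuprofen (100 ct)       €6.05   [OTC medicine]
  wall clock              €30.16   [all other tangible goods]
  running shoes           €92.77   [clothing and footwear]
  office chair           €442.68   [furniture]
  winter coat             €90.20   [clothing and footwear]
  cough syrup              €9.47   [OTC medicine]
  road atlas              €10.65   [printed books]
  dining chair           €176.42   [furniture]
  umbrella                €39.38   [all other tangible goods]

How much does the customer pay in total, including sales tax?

€983.31

Graphic novel €13.79: printed books → 8.5% → €1.17
Ibuprofen (100 ct) €6.05: OTC medicine → 9% → €0.54
Wall clock €30.16: all other tangible goods → 8.5% → €2.56
Running shoes €92.77: clothing and footwear → 0% → €0.00
Office chair €442.68: furniture → 7.75% + 3.25% surcharge = 11% → €48.69
Winter coat €90.20: clothing and footwear → 0% → €0.00
Cough syrup €9.47: OTC medicine → 9% → €0.85
Road atlas €10.65: printed books → 8.5% → €0.91
Dining chair €176.42: furniture → 7.75% → €13.67
Umbrella €39.38: all other tangible goods → 8.5% → €3.35
Subtotal = €911.57; tax = €71.74; total due = €983.31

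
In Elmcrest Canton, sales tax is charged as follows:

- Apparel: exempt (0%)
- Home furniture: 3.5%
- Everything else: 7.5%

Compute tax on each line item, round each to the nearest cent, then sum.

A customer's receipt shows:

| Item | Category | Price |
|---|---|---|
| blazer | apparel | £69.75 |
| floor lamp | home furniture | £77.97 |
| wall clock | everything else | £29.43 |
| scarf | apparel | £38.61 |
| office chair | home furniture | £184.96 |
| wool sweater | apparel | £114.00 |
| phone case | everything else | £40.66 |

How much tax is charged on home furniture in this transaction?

£9.20

Floor lamp £77.97: home furniture → 3.5% → £2.73
Office chair £184.96: home furniture → 3.5% → £6.47
Tax on home furniture = £2.73 + £6.47 = £9.20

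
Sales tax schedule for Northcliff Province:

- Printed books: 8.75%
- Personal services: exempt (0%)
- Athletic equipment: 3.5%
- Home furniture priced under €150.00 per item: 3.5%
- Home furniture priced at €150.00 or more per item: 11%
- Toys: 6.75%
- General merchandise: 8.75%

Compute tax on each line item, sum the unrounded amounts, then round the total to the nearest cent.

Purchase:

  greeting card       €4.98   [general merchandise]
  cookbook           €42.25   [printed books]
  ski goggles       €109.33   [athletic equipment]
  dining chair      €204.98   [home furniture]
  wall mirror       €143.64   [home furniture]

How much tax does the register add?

Greeting card €4.98: general merchandise → 8.75% → €0.43575
Cookbook €42.25: printed books → 8.75% → €3.696875
Ski goggles €109.33: athletic equipment → 3.5% → €3.82655
Dining chair €204.98: home furniture, €150.00 or more → 11% → €22.5478
Wall mirror €143.64: home furniture, under €150.00 → 3.5% → €5.0274
Unrounded tax sum = €35.534375 → €35.53

€35.53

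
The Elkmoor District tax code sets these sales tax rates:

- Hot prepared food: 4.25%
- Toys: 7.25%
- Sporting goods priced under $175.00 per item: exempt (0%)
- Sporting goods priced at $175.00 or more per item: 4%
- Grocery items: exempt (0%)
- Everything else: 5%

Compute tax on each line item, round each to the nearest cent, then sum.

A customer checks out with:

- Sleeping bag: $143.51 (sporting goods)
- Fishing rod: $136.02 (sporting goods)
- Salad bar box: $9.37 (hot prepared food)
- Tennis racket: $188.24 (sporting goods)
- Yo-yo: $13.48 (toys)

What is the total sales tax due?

Sleeping bag $143.51: sporting goods, under $175.00 → 0% → $0.00
Fishing rod $136.02: sporting goods, under $175.00 → 0% → $0.00
Salad bar box $9.37: hot prepared food → 4.25% → $0.40
Tennis racket $188.24: sporting goods, $175.00 or more → 4% → $7.53
Yo-yo $13.48: toys → 7.25% → $0.98
Total tax = $0.40 + $7.53 + $0.98 = $8.91

$8.91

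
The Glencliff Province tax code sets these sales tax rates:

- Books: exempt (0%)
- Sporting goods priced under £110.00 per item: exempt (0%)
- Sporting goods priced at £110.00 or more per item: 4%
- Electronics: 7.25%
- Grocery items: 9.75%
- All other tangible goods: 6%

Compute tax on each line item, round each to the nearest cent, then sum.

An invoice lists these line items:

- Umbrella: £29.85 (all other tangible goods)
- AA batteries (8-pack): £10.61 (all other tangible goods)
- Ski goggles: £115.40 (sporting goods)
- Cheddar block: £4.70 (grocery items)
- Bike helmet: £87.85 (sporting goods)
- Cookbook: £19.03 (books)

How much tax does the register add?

£7.51

Umbrella £29.85: all other tangible goods → 6% → £1.79
AA batteries (8-pack) £10.61: all other tangible goods → 6% → £0.64
Ski goggles £115.40: sporting goods, £110.00 or more → 4% → £4.62
Cheddar block £4.70: grocery items → 9.75% → £0.46
Bike helmet £87.85: sporting goods, under £110.00 → 0% → £0.00
Cookbook £19.03: books → 0% → £0.00
Total tax = £1.79 + £0.64 + £4.62 + £0.46 = £7.51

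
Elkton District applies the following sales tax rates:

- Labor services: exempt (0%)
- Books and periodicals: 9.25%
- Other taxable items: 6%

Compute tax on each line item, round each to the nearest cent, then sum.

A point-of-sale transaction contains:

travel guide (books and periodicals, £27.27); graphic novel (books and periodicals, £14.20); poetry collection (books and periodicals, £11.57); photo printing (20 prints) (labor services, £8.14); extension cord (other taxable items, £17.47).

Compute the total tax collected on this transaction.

£5.95

Travel guide £27.27: books and periodicals → 9.25% → £2.52
Graphic novel £14.20: books and periodicals → 9.25% → £1.31
Poetry collection £11.57: books and periodicals → 9.25% → £1.07
Photo printing (20 prints) £8.14: labor services → 0% → £0.00
Extension cord £17.47: other taxable items → 6% → £1.05
Total tax = £2.52 + £1.31 + £1.07 + £1.05 = £5.95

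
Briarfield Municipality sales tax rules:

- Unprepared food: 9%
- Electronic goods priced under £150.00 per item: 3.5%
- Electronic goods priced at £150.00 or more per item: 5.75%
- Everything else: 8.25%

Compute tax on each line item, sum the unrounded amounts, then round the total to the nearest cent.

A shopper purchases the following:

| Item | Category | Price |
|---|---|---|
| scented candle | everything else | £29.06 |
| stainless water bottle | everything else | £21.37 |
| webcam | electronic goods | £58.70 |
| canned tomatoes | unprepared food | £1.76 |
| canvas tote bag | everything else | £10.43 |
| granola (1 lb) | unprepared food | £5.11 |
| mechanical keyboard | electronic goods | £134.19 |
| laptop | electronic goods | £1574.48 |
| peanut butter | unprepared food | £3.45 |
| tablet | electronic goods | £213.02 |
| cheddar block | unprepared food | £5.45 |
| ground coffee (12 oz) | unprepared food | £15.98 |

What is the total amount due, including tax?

Scented candle £29.06: everything else → 8.25% → £2.39745
Stainless water bottle £21.37: everything else → 8.25% → £1.763025
Webcam £58.70: electronic goods, under £150.00 → 3.5% → £2.0545
Canned tomatoes £1.76: unprepared food → 9% → £0.1584
Canvas tote bag £10.43: everything else → 8.25% → £0.860475
Granola (1 lb) £5.11: unprepared food → 9% → £0.4599
Mechanical keyboard £134.19: electronic goods, under £150.00 → 3.5% → £4.69665
Laptop £1574.48: electronic goods, £150.00 or more → 5.75% → £90.5326
Peanut butter £3.45: unprepared food → 9% → £0.3105
Tablet £213.02: electronic goods, £150.00 or more → 5.75% → £12.24865
Cheddar block £5.45: unprepared food → 9% → £0.4905
Ground coffee (12 oz) £15.98: unprepared food → 9% → £1.4382
Subtotal = £2073.00; unrounded tax = £117.41085 → £117.41; total due = £2190.41

£2190.41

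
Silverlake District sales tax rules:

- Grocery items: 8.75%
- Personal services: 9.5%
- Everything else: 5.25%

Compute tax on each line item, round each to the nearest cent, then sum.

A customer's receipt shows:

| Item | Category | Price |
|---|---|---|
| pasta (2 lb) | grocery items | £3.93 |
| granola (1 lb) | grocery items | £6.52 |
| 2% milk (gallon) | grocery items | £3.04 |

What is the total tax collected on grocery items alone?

Pasta (2 lb) £3.93: grocery items → 8.75% → £0.34
Granola (1 lb) £6.52: grocery items → 8.75% → £0.57
2% milk (gallon) £3.04: grocery items → 8.75% → £0.27
Tax on grocery items = £0.34 + £0.57 + £0.27 = £1.18

£1.18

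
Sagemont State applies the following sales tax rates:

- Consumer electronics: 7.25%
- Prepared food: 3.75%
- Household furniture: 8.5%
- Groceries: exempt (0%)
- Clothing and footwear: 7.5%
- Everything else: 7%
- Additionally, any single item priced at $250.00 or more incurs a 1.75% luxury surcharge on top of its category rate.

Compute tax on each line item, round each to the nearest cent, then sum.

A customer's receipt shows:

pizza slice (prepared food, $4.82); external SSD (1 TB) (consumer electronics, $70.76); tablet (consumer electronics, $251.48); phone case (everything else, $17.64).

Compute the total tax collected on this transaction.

$29.17

Pizza slice $4.82: prepared food → 3.75% → $0.18
External SSD (1 TB) $70.76: consumer electronics → 7.25% → $5.13
Tablet $251.48: consumer electronics → 7.25% + 1.75% surcharge = 9% → $22.63
Phone case $17.64: everything else → 7% → $1.23
Total tax = $0.18 + $5.13 + $22.63 + $1.23 = $29.17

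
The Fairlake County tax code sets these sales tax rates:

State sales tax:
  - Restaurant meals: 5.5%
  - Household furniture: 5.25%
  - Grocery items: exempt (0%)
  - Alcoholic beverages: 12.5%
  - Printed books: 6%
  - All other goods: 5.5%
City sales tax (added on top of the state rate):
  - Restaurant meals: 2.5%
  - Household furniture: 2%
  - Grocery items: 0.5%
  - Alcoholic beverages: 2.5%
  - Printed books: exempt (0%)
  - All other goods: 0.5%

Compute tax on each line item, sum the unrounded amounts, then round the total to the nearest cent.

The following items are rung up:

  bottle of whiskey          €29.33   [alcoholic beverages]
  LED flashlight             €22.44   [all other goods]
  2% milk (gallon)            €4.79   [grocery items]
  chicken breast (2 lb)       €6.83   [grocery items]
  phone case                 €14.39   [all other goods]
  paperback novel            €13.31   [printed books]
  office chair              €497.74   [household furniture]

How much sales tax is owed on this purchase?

€43.55

Bottle of whiskey €29.33: alcoholic beverages → 12.5% + 2.5% city = 15% → €4.3995
LED flashlight €22.44: all other goods → 5.5% + 0.5% city = 6% → €1.3464
2% milk (gallon) €4.79: grocery items → 0% + 0.5% city = 0.5% → €0.02395
Chicken breast (2 lb) €6.83: grocery items → 0% + 0.5% city = 0.5% → €0.03415
Phone case €14.39: all other goods → 5.5% + 0.5% city = 6% → €0.8634
Paperback novel €13.31: printed books → 6% + 0% city = 6% → €0.7986
Office chair €497.74: household furniture → 5.25% + 2% city = 7.25% → €36.08615
Unrounded tax sum = €43.55215 → €43.55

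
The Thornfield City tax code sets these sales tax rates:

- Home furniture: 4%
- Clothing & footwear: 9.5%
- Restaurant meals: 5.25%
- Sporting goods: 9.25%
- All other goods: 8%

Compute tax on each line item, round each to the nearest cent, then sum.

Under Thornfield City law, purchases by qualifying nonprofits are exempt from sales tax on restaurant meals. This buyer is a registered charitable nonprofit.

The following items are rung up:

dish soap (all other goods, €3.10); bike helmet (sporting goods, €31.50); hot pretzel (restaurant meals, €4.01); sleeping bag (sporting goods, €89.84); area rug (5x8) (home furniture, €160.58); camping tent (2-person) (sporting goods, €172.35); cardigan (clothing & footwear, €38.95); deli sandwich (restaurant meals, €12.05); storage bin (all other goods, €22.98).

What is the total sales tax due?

€39.37

Dish soap €3.10: all other goods → 8% → €0.25
Bike helmet €31.50: sporting goods → 9.25% → €2.91
Hot pretzel €4.01: restaurant meals, buyer-exempt → 0% → €0.00
Sleeping bag €89.84: sporting goods → 9.25% → €8.31
Area rug (5x8) €160.58: home furniture → 4% → €6.42
Camping tent (2-person) €172.35: sporting goods → 9.25% → €15.94
Cardigan €38.95: clothing & footwear → 9.5% → €3.70
Deli sandwich €12.05: restaurant meals, buyer-exempt → 0% → €0.00
Storage bin €22.98: all other goods → 8% → €1.84
Total tax = €0.25 + €2.91 + €8.31 + €6.42 + €15.94 + €3.70 + €1.84 = €39.37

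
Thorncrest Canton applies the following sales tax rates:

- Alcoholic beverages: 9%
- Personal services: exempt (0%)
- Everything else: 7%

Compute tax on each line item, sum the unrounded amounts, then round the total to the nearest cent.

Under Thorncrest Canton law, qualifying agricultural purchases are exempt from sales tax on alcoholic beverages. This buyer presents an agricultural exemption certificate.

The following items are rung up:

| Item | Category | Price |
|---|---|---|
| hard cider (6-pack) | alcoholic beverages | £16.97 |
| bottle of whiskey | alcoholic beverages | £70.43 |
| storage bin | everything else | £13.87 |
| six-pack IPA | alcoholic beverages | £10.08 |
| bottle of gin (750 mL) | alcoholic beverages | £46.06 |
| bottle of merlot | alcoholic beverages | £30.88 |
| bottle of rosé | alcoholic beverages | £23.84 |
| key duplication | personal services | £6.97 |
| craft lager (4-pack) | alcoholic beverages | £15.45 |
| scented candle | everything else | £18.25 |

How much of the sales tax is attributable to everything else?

Storage bin £13.87: everything else → 7% → £0.9709
Scented candle £18.25: everything else → 7% → £1.2775
Tax on everything else: unrounded sum = £2.2484 → £2.25

£2.25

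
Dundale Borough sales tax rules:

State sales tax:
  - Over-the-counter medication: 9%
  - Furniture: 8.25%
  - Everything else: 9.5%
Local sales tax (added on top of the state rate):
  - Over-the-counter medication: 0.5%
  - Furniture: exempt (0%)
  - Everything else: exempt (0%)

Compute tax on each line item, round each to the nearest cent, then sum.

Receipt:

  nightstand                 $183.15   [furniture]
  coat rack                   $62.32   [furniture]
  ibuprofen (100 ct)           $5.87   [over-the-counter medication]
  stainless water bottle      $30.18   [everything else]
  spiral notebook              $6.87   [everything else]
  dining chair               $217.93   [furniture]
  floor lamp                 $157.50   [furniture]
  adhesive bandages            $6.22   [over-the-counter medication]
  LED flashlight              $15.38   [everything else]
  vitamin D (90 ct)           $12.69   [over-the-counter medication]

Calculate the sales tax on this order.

Nightstand $183.15: furniture → 8.25% + 0% local = 8.25% → $15.11
Coat rack $62.32: furniture → 8.25% + 0% local = 8.25% → $5.14
Ibuprofen (100 ct) $5.87: over-the-counter medication → 9% + 0.5% local = 9.5% → $0.56
Stainless water bottle $30.18: everything else → 9.5% + 0% local = 9.5% → $2.87
Spiral notebook $6.87: everything else → 9.5% + 0% local = 9.5% → $0.65
Dining chair $217.93: furniture → 8.25% + 0% local = 8.25% → $17.98
Floor lamp $157.50: furniture → 8.25% + 0% local = 8.25% → $12.99
Adhesive bandages $6.22: over-the-counter medication → 9% + 0.5% local = 9.5% → $0.59
LED flashlight $15.38: everything else → 9.5% + 0% local = 9.5% → $1.46
Vitamin D (90 ct) $12.69: over-the-counter medication → 9% + 0.5% local = 9.5% → $1.21
Total tax = $15.11 + $5.14 + $0.56 + $2.87 + $0.65 + $17.98 + $12.99 + $0.59 + $1.46 + $1.21 = $58.56

$58.56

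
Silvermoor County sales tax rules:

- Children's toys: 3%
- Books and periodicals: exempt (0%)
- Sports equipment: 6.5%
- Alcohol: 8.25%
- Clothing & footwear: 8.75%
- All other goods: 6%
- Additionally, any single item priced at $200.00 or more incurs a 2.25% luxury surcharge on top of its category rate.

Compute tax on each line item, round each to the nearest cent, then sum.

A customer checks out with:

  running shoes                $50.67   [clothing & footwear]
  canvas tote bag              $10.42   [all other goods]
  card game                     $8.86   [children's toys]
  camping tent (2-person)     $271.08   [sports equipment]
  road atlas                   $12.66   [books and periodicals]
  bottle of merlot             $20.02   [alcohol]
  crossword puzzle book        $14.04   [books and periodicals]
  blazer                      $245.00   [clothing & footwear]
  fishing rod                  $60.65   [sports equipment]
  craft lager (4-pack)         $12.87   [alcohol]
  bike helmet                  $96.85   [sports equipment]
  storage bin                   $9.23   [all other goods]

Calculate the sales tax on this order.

Running shoes $50.67: clothing & footwear → 8.75% → $4.43
Canvas tote bag $10.42: all other goods → 6% → $0.63
Card game $8.86: children's toys → 3% → $0.27
Camping tent (2-person) $271.08: sports equipment → 6.5% + 2.25% surcharge = 8.75% → $23.72
Road atlas $12.66: books and periodicals → 0% → $0.00
Bottle of merlot $20.02: alcohol → 8.25% → $1.65
Crossword puzzle book $14.04: books and periodicals → 0% → $0.00
Blazer $245.00: clothing & footwear → 8.75% + 2.25% surcharge = 11% → $26.95
Fishing rod $60.65: sports equipment → 6.5% → $3.94
Craft lager (4-pack) $12.87: alcohol → 8.25% → $1.06
Bike helmet $96.85: sports equipment → 6.5% → $6.30
Storage bin $9.23: all other goods → 6% → $0.55
Total tax = $4.43 + $0.63 + $0.27 + $23.72 + $1.65 + $26.95 + $3.94 + $1.06 + $6.30 + $0.55 = $69.50

$69.50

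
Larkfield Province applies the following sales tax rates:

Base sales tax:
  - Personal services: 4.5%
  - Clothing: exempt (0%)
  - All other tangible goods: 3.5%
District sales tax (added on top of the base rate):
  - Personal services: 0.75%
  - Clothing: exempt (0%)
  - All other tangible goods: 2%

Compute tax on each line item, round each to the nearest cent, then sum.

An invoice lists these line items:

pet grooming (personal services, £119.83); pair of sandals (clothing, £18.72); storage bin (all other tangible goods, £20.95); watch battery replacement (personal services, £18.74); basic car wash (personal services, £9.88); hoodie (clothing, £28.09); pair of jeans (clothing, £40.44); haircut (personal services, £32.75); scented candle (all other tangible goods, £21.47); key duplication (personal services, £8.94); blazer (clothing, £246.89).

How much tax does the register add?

£12.31

Pet grooming £119.83: personal services → 4.5% + 0.75% district = 5.25% → £6.29
Pair of sandals £18.72: clothing → 0% + 0% district = 0% → £0.00
Storage bin £20.95: all other tangible goods → 3.5% + 2% district = 5.5% → £1.15
Watch battery replacement £18.74: personal services → 4.5% + 0.75% district = 5.25% → £0.98
Basic car wash £9.88: personal services → 4.5% + 0.75% district = 5.25% → £0.52
Hoodie £28.09: clothing → 0% + 0% district = 0% → £0.00
Pair of jeans £40.44: clothing → 0% + 0% district = 0% → £0.00
Haircut £32.75: personal services → 4.5% + 0.75% district = 5.25% → £1.72
Scented candle £21.47: all other tangible goods → 3.5% + 2% district = 5.5% → £1.18
Key duplication £8.94: personal services → 4.5% + 0.75% district = 5.25% → £0.47
Blazer £246.89: clothing → 0% + 0% district = 0% → £0.00
Total tax = £6.29 + £1.15 + £0.98 + £0.52 + £1.72 + £1.18 + £0.47 = £12.31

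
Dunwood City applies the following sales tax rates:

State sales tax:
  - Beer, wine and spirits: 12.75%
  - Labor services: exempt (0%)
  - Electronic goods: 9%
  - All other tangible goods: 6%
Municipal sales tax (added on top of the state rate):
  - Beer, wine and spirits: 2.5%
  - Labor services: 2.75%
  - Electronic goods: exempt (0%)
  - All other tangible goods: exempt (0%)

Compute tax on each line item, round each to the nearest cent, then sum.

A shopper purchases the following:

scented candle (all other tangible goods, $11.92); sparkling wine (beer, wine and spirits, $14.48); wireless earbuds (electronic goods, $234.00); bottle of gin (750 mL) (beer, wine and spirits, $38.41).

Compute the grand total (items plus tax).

$328.66

Scented candle $11.92: all other tangible goods → 6% + 0% municipal = 6% → $0.72
Sparkling wine $14.48: beer, wine and spirits → 12.75% + 2.5% municipal = 15.25% → $2.21
Wireless earbuds $234.00: electronic goods → 9% + 0% municipal = 9% → $21.06
Bottle of gin (750 mL) $38.41: beer, wine and spirits → 12.75% + 2.5% municipal = 15.25% → $5.86
Subtotal = $298.81; tax = $29.85; total due = $328.66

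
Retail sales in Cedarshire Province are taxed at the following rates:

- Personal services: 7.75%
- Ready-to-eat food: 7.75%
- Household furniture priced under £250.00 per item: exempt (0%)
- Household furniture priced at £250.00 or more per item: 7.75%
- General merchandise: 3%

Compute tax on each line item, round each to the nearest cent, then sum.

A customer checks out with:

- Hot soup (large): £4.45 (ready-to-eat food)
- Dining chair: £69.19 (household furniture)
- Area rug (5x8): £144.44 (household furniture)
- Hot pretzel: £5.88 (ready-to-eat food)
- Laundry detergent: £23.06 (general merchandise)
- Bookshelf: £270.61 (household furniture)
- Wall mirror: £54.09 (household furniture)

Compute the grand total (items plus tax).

£594.18

Hot soup (large) £4.45: ready-to-eat food → 7.75% → £0.34
Dining chair £69.19: household furniture, under £250.00 → 0% → £0.00
Area rug (5x8) £144.44: household furniture, under £250.00 → 0% → £0.00
Hot pretzel £5.88: ready-to-eat food → 7.75% → £0.46
Laundry detergent £23.06: general merchandise → 3% → £0.69
Bookshelf £270.61: household furniture, £250.00 or more → 7.75% → £20.97
Wall mirror £54.09: household furniture, under £250.00 → 0% → £0.00
Subtotal = £571.72; tax = £22.46; total due = £594.18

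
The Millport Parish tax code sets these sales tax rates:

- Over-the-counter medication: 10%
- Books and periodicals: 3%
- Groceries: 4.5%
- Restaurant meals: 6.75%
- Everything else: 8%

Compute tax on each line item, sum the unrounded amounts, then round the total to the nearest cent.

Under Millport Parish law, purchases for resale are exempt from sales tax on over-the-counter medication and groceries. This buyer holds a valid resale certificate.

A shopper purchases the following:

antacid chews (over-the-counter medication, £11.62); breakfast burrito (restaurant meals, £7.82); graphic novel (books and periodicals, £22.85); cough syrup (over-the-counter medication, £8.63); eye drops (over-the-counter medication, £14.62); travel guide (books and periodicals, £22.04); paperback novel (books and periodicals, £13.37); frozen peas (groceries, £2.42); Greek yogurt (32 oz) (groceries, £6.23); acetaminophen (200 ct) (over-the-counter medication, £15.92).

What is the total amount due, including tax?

Antacid chews £11.62: over-the-counter medication, buyer-exempt → 0% → £0.00
Breakfast burrito £7.82: restaurant meals → 6.75% → £0.52785
Graphic novel £22.85: books and periodicals → 3% → £0.6855
Cough syrup £8.63: over-the-counter medication, buyer-exempt → 0% → £0.00
Eye drops £14.62: over-the-counter medication, buyer-exempt → 0% → £0.00
Travel guide £22.04: books and periodicals → 3% → £0.6612
Paperback novel £13.37: books and periodicals → 3% → £0.4011
Frozen peas £2.42: groceries, buyer-exempt → 0% → £0.00
Greek yogurt (32 oz) £6.23: groceries, buyer-exempt → 0% → £0.00
Acetaminophen (200 ct) £15.92: over-the-counter medication, buyer-exempt → 0% → £0.00
Subtotal = £125.52; unrounded tax = £2.27565 → £2.28; total due = £127.80

£127.80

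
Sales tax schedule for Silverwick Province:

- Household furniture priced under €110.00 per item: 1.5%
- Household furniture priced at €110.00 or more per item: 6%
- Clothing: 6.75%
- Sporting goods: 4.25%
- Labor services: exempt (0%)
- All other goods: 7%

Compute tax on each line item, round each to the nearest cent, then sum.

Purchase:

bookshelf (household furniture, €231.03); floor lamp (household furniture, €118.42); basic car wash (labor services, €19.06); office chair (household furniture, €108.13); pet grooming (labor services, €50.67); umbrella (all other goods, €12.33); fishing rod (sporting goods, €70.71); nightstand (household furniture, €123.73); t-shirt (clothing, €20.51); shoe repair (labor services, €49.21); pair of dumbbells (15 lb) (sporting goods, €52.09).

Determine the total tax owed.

Bookshelf €231.03: household furniture, €110.00 or more → 6% → €13.86
Floor lamp €118.42: household furniture, €110.00 or more → 6% → €7.11
Basic car wash €19.06: labor services → 0% → €0.00
Office chair €108.13: household furniture, under €110.00 → 1.5% → €1.62
Pet grooming €50.67: labor services → 0% → €0.00
Umbrella €12.33: all other goods → 7% → €0.86
Fishing rod €70.71: sporting goods → 4.25% → €3.01
Nightstand €123.73: household furniture, €110.00 or more → 6% → €7.42
T-shirt €20.51: clothing → 6.75% → €1.38
Shoe repair €49.21: labor services → 0% → €0.00
Pair of dumbbells (15 lb) €52.09: sporting goods → 4.25% → €2.21
Total tax = €13.86 + €7.11 + €1.62 + €0.86 + €3.01 + €7.42 + €1.38 + €2.21 = €37.47

€37.47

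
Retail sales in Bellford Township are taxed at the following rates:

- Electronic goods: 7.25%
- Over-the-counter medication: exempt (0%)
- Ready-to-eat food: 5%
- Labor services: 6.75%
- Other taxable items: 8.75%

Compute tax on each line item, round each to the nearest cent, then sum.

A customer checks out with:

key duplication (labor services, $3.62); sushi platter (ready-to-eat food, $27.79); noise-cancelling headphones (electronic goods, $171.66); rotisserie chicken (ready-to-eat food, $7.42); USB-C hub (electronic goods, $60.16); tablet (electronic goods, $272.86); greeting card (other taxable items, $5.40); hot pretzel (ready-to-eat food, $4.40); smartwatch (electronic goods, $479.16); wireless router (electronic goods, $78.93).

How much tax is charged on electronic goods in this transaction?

Noise-cancelling headphones $171.66: electronic goods → 7.25% → $12.45
USB-C hub $60.16: electronic goods → 7.25% → $4.36
Tablet $272.86: electronic goods → 7.25% → $19.78
Smartwatch $479.16: electronic goods → 7.25% → $34.74
Wireless router $78.93: electronic goods → 7.25% → $5.72
Tax on electronic goods = $12.45 + $4.36 + $19.78 + $34.74 + $5.72 = $77.05

$77.05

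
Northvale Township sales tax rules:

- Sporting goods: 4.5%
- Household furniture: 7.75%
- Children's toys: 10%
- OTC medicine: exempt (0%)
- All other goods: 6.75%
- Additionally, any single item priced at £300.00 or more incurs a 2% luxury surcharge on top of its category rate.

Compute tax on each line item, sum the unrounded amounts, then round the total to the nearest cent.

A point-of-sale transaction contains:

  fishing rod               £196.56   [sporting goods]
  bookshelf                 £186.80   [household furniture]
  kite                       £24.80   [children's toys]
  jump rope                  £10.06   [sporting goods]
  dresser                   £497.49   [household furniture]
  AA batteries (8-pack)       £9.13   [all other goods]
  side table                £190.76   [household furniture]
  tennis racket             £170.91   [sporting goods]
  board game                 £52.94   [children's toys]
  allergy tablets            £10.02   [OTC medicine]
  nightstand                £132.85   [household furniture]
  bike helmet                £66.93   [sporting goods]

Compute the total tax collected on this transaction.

Fishing rod £196.56: sporting goods → 4.5% → £8.8452
Bookshelf £186.80: household furniture → 7.75% → £14.477
Kite £24.80: children's toys → 10% → £2.48
Jump rope £10.06: sporting goods → 4.5% → £0.4527
Dresser £497.49: household furniture → 7.75% + 2% surcharge = 9.75% → £48.505275
AA batteries (8-pack) £9.13: all other goods → 6.75% → £0.616275
Side table £190.76: household furniture → 7.75% → £14.7839
Tennis racket £170.91: sporting goods → 4.5% → £7.69095
Board game £52.94: children's toys → 10% → £5.294
Allergy tablets £10.02: OTC medicine → 0% → £0.00
Nightstand £132.85: household furniture → 7.75% → £10.295875
Bike helmet £66.93: sporting goods → 4.5% → £3.01185
Unrounded tax sum = £116.453025 → £116.45

£116.45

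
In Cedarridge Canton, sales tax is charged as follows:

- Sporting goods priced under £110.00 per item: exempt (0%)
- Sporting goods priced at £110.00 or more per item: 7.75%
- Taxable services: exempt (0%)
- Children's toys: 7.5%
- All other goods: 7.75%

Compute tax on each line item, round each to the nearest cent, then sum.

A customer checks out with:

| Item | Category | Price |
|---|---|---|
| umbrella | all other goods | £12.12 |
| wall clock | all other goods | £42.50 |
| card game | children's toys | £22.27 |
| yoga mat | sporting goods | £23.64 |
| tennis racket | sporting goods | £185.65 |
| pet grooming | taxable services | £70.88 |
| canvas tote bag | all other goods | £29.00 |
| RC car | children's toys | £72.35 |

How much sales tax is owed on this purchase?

Umbrella £12.12: all other goods → 7.75% → £0.94
Wall clock £42.50: all other goods → 7.75% → £3.29
Card game £22.27: children's toys → 7.5% → £1.67
Yoga mat £23.64: sporting goods, under £110.00 → 0% → £0.00
Tennis racket £185.65: sporting goods, £110.00 or more → 7.75% → £14.39
Pet grooming £70.88: taxable services → 0% → £0.00
Canvas tote bag £29.00: all other goods → 7.75% → £2.25
RC car £72.35: children's toys → 7.5% → £5.43
Total tax = £0.94 + £3.29 + £1.67 + £14.39 + £2.25 + £5.43 = £27.97

£27.97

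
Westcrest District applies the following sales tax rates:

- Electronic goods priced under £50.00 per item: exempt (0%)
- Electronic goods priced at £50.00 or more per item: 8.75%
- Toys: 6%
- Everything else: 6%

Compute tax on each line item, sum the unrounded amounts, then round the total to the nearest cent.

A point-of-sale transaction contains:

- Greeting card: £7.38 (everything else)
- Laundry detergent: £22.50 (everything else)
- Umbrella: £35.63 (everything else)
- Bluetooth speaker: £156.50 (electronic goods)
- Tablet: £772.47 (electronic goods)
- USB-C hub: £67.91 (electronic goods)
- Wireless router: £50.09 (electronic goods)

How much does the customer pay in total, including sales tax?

Greeting card £7.38: everything else → 6% → £0.4428
Laundry detergent £22.50: everything else → 6% → £1.35
Umbrella £35.63: everything else → 6% → £2.1378
Bluetooth speaker £156.50: electronic goods, £50.00 or more → 8.75% → £13.69375
Tablet £772.47: electronic goods, £50.00 or more → 8.75% → £67.591125
USB-C hub £67.91: electronic goods, £50.00 or more → 8.75% → £5.942125
Wireless router £50.09: electronic goods, £50.00 or more → 8.75% → £4.382875
Subtotal = £1112.48; unrounded tax = £95.540475 → £95.54; total due = £1208.02

£1208.02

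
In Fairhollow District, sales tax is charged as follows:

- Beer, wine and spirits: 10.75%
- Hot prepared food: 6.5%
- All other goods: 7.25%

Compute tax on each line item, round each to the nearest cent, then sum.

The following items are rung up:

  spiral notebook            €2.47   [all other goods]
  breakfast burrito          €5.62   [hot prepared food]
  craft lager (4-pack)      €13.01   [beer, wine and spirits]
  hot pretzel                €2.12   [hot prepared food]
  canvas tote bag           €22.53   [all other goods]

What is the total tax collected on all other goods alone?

Spiral notebook €2.47: all other goods → 7.25% → €0.18
Canvas tote bag €22.53: all other goods → 7.25% → €1.63
Tax on all other goods = €0.18 + €1.63 = €1.81

€1.81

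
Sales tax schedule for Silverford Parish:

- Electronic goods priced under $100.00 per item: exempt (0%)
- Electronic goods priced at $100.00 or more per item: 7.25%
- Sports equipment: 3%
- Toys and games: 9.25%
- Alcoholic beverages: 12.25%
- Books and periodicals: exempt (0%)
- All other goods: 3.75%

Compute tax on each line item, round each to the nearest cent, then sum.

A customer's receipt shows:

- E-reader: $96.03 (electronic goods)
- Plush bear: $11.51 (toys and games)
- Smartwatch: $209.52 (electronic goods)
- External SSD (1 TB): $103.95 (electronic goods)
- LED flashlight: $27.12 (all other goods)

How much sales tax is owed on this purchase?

$24.81

E-reader $96.03: electronic goods, under $100.00 → 0% → $0.00
Plush bear $11.51: toys and games → 9.25% → $1.06
Smartwatch $209.52: electronic goods, $100.00 or more → 7.25% → $15.19
External SSD (1 TB) $103.95: electronic goods, $100.00 or more → 7.25% → $7.54
LED flashlight $27.12: all other goods → 3.75% → $1.02
Total tax = $1.06 + $15.19 + $7.54 + $1.02 = $24.81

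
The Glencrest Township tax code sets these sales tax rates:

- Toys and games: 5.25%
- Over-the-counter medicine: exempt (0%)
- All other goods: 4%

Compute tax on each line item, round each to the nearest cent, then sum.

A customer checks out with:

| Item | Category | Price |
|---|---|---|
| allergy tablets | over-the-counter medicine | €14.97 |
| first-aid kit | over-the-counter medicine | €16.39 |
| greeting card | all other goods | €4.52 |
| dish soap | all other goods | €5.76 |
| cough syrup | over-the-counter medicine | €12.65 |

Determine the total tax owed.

Allergy tablets €14.97: over-the-counter medicine → 0% → €0.00
First-aid kit €16.39: over-the-counter medicine → 0% → €0.00
Greeting card €4.52: all other goods → 4% → €0.18
Dish soap €5.76: all other goods → 4% → €0.23
Cough syrup €12.65: over-the-counter medicine → 0% → €0.00
Total tax = €0.18 + €0.23 = €0.41

€0.41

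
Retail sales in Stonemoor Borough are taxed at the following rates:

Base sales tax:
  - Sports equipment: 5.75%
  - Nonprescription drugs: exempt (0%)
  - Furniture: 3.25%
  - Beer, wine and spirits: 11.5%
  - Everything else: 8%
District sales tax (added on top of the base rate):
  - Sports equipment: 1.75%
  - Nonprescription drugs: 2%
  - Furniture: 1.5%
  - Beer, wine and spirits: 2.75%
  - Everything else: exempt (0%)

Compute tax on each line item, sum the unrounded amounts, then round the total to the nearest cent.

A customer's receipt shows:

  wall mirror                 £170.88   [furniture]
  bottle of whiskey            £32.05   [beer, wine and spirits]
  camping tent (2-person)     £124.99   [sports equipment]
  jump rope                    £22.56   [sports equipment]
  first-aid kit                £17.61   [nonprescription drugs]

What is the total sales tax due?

£24.10

Wall mirror £170.88: furniture → 3.25% + 1.5% district = 4.75% → £8.1168
Bottle of whiskey £32.05: beer, wine and spirits → 11.5% + 2.75% district = 14.25% → £4.567125
Camping tent (2-person) £124.99: sports equipment → 5.75% + 1.75% district = 7.5% → £9.37425
Jump rope £22.56: sports equipment → 5.75% + 1.75% district = 7.5% → £1.692
First-aid kit £17.61: nonprescription drugs → 0% + 2% district = 2% → £0.3522
Unrounded tax sum = £24.102375 → £24.10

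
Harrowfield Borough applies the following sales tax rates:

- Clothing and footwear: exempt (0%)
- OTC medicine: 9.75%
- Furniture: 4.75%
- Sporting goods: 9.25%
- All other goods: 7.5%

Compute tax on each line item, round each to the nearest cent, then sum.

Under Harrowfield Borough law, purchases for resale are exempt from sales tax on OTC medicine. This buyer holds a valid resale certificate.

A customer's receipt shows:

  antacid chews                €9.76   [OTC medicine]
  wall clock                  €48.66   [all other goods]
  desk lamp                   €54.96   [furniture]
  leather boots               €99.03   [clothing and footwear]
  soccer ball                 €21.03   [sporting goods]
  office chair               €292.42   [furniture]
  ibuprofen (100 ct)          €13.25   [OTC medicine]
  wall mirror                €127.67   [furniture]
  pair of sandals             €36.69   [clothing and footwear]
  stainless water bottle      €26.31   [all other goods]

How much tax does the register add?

Antacid chews €9.76: OTC medicine, buyer-exempt → 0% → €0.00
Wall clock €48.66: all other goods → 7.5% → €3.65
Desk lamp €54.96: furniture → 4.75% → €2.61
Leather boots €99.03: clothing and footwear → 0% → €0.00
Soccer ball €21.03: sporting goods → 9.25% → €1.95
Office chair €292.42: furniture → 4.75% → €13.89
Ibuprofen (100 ct) €13.25: OTC medicine, buyer-exempt → 0% → €0.00
Wall mirror €127.67: furniture → 4.75% → €6.06
Pair of sandals €36.69: clothing and footwear → 0% → €0.00
Stainless water bottle €26.31: all other goods → 7.5% → €1.97
Total tax = €3.65 + €2.61 + €1.95 + €13.89 + €6.06 + €1.97 = €30.13

€30.13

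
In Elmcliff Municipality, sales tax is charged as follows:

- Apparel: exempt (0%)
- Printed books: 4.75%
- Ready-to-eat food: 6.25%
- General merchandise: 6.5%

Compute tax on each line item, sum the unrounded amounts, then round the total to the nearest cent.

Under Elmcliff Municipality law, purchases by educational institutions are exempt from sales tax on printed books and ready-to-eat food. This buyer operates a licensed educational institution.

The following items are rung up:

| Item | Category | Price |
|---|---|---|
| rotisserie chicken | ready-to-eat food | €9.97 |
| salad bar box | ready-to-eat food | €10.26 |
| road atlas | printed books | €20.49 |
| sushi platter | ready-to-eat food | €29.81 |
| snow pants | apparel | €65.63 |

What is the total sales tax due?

€0.00

Rotisserie chicken €9.97: ready-to-eat food, buyer-exempt → 0% → €0.00
Salad bar box €10.26: ready-to-eat food, buyer-exempt → 0% → €0.00
Road atlas €20.49: printed books, buyer-exempt → 0% → €0.00
Sushi platter €29.81: ready-to-eat food, buyer-exempt → 0% → €0.00
Snow pants €65.63: apparel → 0% → €0.00
Unrounded tax sum = €0.00 → €0.00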